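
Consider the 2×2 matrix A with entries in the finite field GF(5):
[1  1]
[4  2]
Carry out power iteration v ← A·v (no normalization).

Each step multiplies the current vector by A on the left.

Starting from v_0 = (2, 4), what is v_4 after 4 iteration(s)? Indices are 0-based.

v_4 = (3, 2)

v_0 = (2, 4).
v_1 = A·v_0 = (1, 1).
v_2 = A·v_1 = (2, 1).
v_3 = A·v_2 = (3, 0).
v_4 = A·v_3 = (3, 2).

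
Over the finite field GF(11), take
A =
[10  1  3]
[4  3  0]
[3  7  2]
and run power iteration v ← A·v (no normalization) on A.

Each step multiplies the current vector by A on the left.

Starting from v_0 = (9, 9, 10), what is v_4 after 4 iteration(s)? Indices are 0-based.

v_0 = (9, 9, 10).
v_1 = A·v_0 = (8, 8, 0).
v_2 = A·v_1 = (0, 1, 3).
v_3 = A·v_2 = (10, 3, 2).
v_4 = A·v_3 = (10, 5, 0).

v_4 = (10, 5, 0)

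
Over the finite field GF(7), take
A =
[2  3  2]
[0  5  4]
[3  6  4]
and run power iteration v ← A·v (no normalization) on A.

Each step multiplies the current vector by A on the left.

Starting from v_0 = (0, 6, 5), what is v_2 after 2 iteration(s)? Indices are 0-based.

v_0 = (0, 6, 5).
v_1 = A·v_0 = (0, 1, 0).
v_2 = A·v_1 = (3, 5, 6).

v_2 = (3, 5, 6)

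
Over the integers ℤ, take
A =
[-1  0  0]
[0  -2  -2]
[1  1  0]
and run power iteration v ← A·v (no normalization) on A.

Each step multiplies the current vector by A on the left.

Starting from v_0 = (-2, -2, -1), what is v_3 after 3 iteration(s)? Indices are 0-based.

v_3 = (2, -8, -6)

v_0 = (-2, -2, -1).
v_1 = A·v_0 = (2, 6, -4).
v_2 = A·v_1 = (-2, -4, 8).
v_3 = A·v_2 = (2, -8, -6).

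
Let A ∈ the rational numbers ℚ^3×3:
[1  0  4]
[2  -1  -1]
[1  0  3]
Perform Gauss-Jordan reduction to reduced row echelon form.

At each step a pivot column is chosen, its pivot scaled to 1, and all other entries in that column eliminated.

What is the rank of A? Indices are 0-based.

pivot(0,0)=1: scale R0 → (1, 0, 4)
  clear (1,0): R1 −= (2)R0 → (0, -1, -9)
  clear (2,0): R2 −= (1)R0 → (0, 0, -1)
pivot(1,1)=-1: scale R1 → (0, 1, 9)
pivot(2,2)=-1: scale R2 → (0, 0, 1)
  clear (0,2): R0 −= (4)R2 → (1, 0, 0)
  clear (1,2): R1 −= (9)R2 → (0, 1, 0)

rank = 3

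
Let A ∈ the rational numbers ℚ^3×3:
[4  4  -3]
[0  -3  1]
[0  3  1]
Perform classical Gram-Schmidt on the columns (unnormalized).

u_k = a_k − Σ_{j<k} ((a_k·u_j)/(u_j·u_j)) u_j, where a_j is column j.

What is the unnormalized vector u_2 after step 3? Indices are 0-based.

u_2 = (0, 1, 1)

Step 1: u_0 = a_0 = (4, 0, 0).
Step 2: u_1 = a_1 − (1)·u_0 = (0, -3, 3).
Step 3: u_2 = a_2 − (-3/4)·u_0 − (0)·u_1 = (0, 1, 1).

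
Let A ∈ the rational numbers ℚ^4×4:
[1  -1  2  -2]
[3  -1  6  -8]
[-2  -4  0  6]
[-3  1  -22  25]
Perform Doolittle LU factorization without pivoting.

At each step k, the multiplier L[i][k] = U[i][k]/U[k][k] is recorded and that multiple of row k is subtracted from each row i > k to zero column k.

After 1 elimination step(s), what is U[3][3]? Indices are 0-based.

U[3][3] = 19

Step 1: pivot at (0,0) is 1.
  row1 ← row1 − (3)·row0  ⇒  L[1][0]=3, U row1=(0, 2, 0, -2)
  row2 ← row2 − (-2)·row0  ⇒  L[2][0]=-2, U row2=(0, -6, 4, 2)
  row3 ← row3 − (-3)·row0  ⇒  L[3][0]=-3, U row3=(0, -2, -16, 19)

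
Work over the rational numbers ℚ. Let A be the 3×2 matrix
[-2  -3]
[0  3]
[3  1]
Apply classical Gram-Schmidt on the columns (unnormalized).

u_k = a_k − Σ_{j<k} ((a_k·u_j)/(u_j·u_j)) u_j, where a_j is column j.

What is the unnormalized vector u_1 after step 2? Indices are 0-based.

u_1 = (-21/13, 3, -14/13)

Step 1: u_0 = a_0 = (-2, 0, 3).
Step 2: u_1 = a_1 − (9/13)·u_0 = (-21/13, 3, -14/13).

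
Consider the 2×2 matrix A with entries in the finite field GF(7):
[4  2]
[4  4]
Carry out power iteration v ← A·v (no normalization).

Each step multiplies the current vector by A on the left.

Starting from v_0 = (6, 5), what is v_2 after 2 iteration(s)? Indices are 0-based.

v_0 = (6, 5).
v_1 = A·v_0 = (6, 2).
v_2 = A·v_1 = (0, 4).

v_2 = (0, 4)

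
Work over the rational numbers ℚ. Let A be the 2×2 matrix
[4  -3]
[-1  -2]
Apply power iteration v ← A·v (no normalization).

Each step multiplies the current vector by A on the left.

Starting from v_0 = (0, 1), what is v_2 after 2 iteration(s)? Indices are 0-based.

v_0 = (0, 1).
v_1 = A·v_0 = (-3, -2).
v_2 = A·v_1 = (-6, 7).

v_2 = (-6, 7)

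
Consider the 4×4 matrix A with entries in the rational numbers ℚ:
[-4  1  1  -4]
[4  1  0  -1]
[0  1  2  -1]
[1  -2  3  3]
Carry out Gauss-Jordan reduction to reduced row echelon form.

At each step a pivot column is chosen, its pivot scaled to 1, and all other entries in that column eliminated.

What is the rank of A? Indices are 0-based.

step 1: normalize row 0 (÷-4) = (1, -1/4, -1/4, 1)
  row 1: subtract 4×row0 = (0, 2, 1, -5)
  row 3: subtract 1×row0 = (0, -7/4, 13/4, 2)
step 2: normalize row 1 (÷2) = (0, 1, 1/2, -5/2)
  row 0: subtract -1/4×row1 = (1, 0, -1/8, 3/8)
  row 2: subtract 1×row1 = (0, 0, 3/2, 3/2)
  row 3: subtract -7/4×row1 = (0, 0, 33/8, -19/8)
step 3: normalize row 2 (÷3/2) = (0, 0, 1, 1)
  row 0: subtract -1/8×row2 = (1, 0, 0, 1/2)
  row 1: subtract 1/2×row2 = (0, 1, 0, -3)
  row 3: subtract 33/8×row2 = (0, 0, 0, -13/2)
step 4: normalize row 3 (÷-13/2) = (0, 0, 0, 1)
  row 0: subtract 1/2×row3 = (1, 0, 0, 0)
  row 1: subtract -3×row3 = (0, 1, 0, 0)
  row 2: subtract 1×row3 = (0, 0, 1, 0)

rank = 4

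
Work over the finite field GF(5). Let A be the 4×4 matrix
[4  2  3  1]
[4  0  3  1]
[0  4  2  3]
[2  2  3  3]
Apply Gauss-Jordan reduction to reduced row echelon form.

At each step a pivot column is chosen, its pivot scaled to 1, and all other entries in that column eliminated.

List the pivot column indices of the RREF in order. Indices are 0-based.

pivot columns: 0, 1, 2, 3

step 1: normalize row 0 (÷4) = (1, 3, 2, 4)
  row 1: subtract 4×row0 = (0, 3, 0, 0)
  row 3: subtract 2×row0 = (0, 1, 4, 0)
step 2: normalize row 1 (÷3) = (0, 1, 0, 0)
  row 0: subtract 3×row1 = (1, 0, 2, 4)
  row 2: subtract 4×row1 = (0, 0, 2, 3)
  row 3: subtract 1×row1 = (0, 0, 4, 0)
step 3: normalize row 2 (÷2) = (0, 0, 1, 4)
  row 0: subtract 2×row2 = (1, 0, 0, 1)
  row 3: subtract 4×row2 = (0, 0, 0, 4)
step 4: normalize row 3 (÷4) = (0, 0, 0, 1)
  row 0: subtract 1×row3 = (1, 0, 0, 0)
  row 2: subtract 4×row3 = (0, 0, 1, 0)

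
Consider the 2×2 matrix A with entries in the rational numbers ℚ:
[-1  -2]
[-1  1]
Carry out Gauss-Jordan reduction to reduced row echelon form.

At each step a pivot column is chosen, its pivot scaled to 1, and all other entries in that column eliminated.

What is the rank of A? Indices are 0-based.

rank = 2

step 1: normalize row 0 (÷-1) = (1, 2)
  row 1: subtract -1×row0 = (0, 3)
step 2: normalize row 1 (÷3) = (0, 1)
  row 0: subtract 2×row1 = (1, 0)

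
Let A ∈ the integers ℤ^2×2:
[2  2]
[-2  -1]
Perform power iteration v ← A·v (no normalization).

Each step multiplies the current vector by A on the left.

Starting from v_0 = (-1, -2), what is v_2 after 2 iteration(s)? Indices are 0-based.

v_0 = (-1, -2).
v_1 = A·v_0 = (-6, 4).
v_2 = A·v_1 = (-4, 8).

v_2 = (-4, 8)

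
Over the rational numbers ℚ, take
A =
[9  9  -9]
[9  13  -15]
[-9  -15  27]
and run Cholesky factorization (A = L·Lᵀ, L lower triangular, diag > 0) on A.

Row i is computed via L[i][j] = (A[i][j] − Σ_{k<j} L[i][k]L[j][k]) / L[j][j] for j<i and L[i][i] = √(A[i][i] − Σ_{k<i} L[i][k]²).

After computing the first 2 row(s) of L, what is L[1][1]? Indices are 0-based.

L[1][1] = 2

Step 1: L[0][0] = √(9) = 3.
  L[1][0] = (9) / L[0][0] = 3.
Step 2: L[1][1] = √(4) = 2.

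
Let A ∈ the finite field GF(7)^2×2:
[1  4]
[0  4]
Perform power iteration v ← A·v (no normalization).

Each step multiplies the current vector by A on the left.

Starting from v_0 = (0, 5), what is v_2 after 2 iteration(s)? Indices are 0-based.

v_0 = (0, 5).
v_1 = A·v_0 = (6, 6).
v_2 = A·v_1 = (2, 3).

v_2 = (2, 3)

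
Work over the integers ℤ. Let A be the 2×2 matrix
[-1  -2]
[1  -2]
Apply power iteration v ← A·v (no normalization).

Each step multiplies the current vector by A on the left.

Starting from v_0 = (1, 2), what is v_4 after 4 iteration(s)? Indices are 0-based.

v_0 = (1, 2).
v_1 = A·v_0 = (-5, -3).
v_2 = A·v_1 = (11, 1).
v_3 = A·v_2 = (-13, 9).
v_4 = A·v_3 = (-5, -31).

v_4 = (-5, -31)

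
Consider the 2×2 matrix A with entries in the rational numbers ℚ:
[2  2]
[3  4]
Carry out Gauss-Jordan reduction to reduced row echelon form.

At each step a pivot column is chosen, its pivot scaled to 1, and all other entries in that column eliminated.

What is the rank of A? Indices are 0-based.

pivot(0,0)=2: scale R0 → (1, 1)
  clear (1,0): R1 −= (3)R0 → (0, 1)
pivot(1,1)=1: scale R1 → (0, 1)
  clear (0,1): R0 −= (1)R1 → (1, 0)

rank = 2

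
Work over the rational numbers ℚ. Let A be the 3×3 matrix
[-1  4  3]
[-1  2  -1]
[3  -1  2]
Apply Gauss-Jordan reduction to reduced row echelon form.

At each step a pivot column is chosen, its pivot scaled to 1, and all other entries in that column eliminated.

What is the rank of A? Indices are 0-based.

[1] R0 /= -1  ⇒  (1, -4, -3)
     R1 -= -1·R0  ⇒  (0, -2, -4)
     R2 -= 3·R0  ⇒  (0, 11, 11)
[2] R1 /= -2  ⇒  (0, 1, 2)
     R0 -= -4·R1  ⇒  (1, 0, 5)
     R2 -= 11·R1  ⇒  (0, 0, -11)
[3] R2 /= -11  ⇒  (0, 0, 1)
     R0 -= 5·R2  ⇒  (1, 0, 0)
     R1 -= 2·R2  ⇒  (0, 1, 0)

rank = 3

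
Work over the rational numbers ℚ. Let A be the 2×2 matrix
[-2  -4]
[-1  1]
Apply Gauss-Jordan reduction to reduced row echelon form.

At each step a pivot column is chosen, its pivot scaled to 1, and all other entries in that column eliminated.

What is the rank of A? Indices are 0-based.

rank = 2

step 1: normalize row 0 (÷-2) = (1, 2)
  row 1: subtract -1×row0 = (0, 3)
step 2: normalize row 1 (÷3) = (0, 1)
  row 0: subtract 2×row1 = (1, 0)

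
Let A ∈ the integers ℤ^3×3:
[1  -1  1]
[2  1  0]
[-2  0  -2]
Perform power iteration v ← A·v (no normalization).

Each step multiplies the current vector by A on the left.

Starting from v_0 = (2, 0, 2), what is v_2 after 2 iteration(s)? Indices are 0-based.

v_2 = (-8, 12, 8)

v_0 = (2, 0, 2).
v_1 = A·v_0 = (4, 4, -8).
v_2 = A·v_1 = (-8, 12, 8).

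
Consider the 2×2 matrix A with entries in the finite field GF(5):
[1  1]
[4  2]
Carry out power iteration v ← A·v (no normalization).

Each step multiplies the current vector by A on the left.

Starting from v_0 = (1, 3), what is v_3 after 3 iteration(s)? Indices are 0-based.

v_0 = (1, 3).
v_1 = A·v_0 = (4, 0).
v_2 = A·v_1 = (4, 1).
v_3 = A·v_2 = (0, 3).

v_3 = (0, 3)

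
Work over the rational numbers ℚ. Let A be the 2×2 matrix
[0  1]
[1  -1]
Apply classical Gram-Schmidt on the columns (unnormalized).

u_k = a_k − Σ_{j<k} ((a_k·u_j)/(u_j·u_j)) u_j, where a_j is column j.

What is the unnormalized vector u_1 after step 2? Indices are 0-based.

u_1 = (1, 0)

Step 1: u_0 = a_0 = (0, 1).
Step 2: u_1 = a_1 − (-1)·u_0 = (1, 0).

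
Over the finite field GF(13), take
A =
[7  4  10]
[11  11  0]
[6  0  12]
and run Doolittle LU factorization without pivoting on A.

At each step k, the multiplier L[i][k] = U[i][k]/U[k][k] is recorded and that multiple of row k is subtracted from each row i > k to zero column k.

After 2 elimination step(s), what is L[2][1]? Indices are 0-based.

L[2][1] = 4

Step 1: pivot at (0,0) is 7.
  row1 ← row1 − (9)·row0  ⇒  L[1][0]=9, U row1=(0, 1, 1)
  row2 ← row2 − (12)·row0  ⇒  L[2][0]=12, U row2=(0, 4, 9)
Step 2: pivot at (1,1) is 1.
  row2 ← row2 − (4)·row1  ⇒  L[2][1]=4, U row2=(0, 0, 5)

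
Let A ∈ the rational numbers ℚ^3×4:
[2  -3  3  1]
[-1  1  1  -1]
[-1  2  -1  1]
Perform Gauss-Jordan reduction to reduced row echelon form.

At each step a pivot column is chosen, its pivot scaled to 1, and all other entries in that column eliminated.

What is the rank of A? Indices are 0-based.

rank = 3

pivot(0,0)=2: scale R0 → (1, -3/2, 3/2, 1/2)
  clear (1,0): R1 −= (-1)R0 → (0, -1/2, 5/2, -1/2)
  clear (2,0): R2 −= (-1)R0 → (0, 1/2, 1/2, 3/2)
pivot(1,1)=-1/2: scale R1 → (0, 1, -5, 1)
  clear (0,1): R0 −= (-3/2)R1 → (1, 0, -6, 2)
  clear (2,1): R2 −= (1/2)R1 → (0, 0, 3, 1)
pivot(2,2)=3: scale R2 → (0, 0, 1, 1/3)
  clear (0,2): R0 −= (-6)R2 → (1, 0, 0, 4)
  clear (1,2): R1 −= (-5)R2 → (0, 1, 0, 8/3)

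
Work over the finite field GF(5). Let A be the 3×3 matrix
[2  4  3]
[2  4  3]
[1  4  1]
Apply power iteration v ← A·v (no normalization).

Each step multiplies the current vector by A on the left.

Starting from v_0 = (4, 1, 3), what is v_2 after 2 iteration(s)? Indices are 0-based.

v_0 = (4, 1, 3).
v_1 = A·v_0 = (1, 1, 1).
v_2 = A·v_1 = (4, 4, 1).

v_2 = (4, 4, 1)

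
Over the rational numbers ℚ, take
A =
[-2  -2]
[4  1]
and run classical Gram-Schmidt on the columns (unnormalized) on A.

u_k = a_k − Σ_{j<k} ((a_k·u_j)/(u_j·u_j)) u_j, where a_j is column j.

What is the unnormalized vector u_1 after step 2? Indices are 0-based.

u_1 = (-6/5, -3/5)

Step 1: u_0 = a_0 = (-2, 4).
Step 2: u_1 = a_1 − (2/5)·u_0 = (-6/5, -3/5).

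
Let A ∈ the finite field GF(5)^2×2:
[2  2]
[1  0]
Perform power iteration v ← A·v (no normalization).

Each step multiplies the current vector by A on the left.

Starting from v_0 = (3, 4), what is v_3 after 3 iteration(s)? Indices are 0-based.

v_0 = (3, 4).
v_1 = A·v_0 = (4, 3).
v_2 = A·v_1 = (4, 4).
v_3 = A·v_2 = (1, 4).

v_3 = (1, 4)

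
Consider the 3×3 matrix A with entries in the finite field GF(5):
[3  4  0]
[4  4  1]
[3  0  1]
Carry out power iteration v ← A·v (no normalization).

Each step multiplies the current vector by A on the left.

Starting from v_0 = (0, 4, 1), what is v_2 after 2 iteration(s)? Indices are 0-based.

v_0 = (0, 4, 1).
v_1 = A·v_0 = (1, 2, 1).
v_2 = A·v_1 = (1, 3, 4).

v_2 = (1, 3, 4)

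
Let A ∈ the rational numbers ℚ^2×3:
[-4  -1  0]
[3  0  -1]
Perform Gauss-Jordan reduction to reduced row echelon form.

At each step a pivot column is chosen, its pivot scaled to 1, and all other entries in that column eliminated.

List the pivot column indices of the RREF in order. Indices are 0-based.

pivot columns: 0, 1

[1] R0 /= -4  ⇒  (1, 1/4, 0)
     R1 -= 3·R0  ⇒  (0, -3/4, -1)
[2] R1 /= -3/4  ⇒  (0, 1, 4/3)
     R0 -= 1/4·R1  ⇒  (1, 0, -1/3)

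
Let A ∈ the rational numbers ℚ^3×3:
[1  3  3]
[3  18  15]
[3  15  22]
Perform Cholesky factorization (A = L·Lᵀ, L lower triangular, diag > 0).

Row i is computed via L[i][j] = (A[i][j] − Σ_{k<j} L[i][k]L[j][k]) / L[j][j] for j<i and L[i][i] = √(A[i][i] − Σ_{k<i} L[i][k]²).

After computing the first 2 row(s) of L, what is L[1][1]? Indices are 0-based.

L[1][1] = 3

Step 1: L[0][0] = √(1) = 1.
  L[1][0] = (3) / L[0][0] = 3.
Step 2: L[1][1] = √(9) = 3.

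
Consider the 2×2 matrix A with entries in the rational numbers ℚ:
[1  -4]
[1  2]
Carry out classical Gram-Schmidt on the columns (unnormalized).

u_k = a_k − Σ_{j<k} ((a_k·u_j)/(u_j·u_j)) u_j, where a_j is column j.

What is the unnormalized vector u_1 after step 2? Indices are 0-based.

u_1 = (-3, 3)

Step 1: u_0 = a_0 = (1, 1).
Step 2: u_1 = a_1 − (-1)·u_0 = (-3, 3).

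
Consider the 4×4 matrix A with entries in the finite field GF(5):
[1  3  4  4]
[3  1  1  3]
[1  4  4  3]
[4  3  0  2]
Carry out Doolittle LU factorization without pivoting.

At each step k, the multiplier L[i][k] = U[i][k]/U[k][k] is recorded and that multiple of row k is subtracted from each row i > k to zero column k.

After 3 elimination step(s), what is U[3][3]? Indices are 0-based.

k=0: U[0][0]=1
  eliminate (1,0): mult=3, new row 1: (0, 2, 4, 1); set L[1][0]=3
  eliminate (2,0): mult=1, new row 2: (0, 1, 0, 4); set L[2][0]=1
  eliminate (3,0): mult=4, new row 3: (0, 1, 4, 1); set L[3][0]=4
k=1: U[1][1]=2
  eliminate (2,1): mult=3, new row 2: (0, 0, 3, 1); set L[2][1]=3
  eliminate (3,1): mult=3, new row 3: (0, 0, 2, 3); set L[3][1]=3
k=2: U[2][2]=3
  eliminate (3,2): mult=4, new row 3: (0, 0, 0, 4); set L[3][2]=4

U[3][3] = 4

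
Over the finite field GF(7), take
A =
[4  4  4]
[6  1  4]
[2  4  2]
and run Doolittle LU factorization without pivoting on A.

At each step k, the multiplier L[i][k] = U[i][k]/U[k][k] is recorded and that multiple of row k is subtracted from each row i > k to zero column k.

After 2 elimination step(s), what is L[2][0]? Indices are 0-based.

L[2][0] = 4

k=0: U[0][0]=4
  eliminate (1,0): mult=5, new row 1: (0, 2, 5); set L[1][0]=5
  eliminate (2,0): mult=4, new row 2: (0, 2, 0); set L[2][0]=4
k=1: U[1][1]=2
  eliminate (2,1): mult=1, new row 2: (0, 0, 2); set L[2][1]=1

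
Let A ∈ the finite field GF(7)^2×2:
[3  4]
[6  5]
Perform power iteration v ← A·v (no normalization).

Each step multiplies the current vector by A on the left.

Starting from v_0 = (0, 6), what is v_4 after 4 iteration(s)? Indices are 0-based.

v_4 = (1, 4)

v_0 = (0, 6).
v_1 = A·v_0 = (3, 2).
v_2 = A·v_1 = (3, 0).
v_3 = A·v_2 = (2, 4).
v_4 = A·v_3 = (1, 4).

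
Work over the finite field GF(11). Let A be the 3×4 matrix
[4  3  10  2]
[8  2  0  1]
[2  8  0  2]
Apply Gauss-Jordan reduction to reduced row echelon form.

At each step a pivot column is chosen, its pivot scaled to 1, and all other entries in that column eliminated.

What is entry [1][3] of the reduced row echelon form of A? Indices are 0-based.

step 1: normalize row 0 (÷4) = (1, 9, 8, 6)
  row 1: subtract 8×row0 = (0, 7, 2, 8)
  row 2: subtract 2×row0 = (0, 1, 6, 1)
step 2: normalize row 1 (÷7) = (0, 1, 5, 9)
  row 0: subtract 9×row1 = (1, 0, 7, 2)
  row 2: subtract 1×row1 = (0, 0, 1, 3)
step 3: normalize row 2 (÷1) = (0, 0, 1, 3)
  row 0: subtract 7×row2 = (1, 0, 0, 3)
  row 1: subtract 5×row2 = (0, 1, 0, 5)

M[1][3] = 5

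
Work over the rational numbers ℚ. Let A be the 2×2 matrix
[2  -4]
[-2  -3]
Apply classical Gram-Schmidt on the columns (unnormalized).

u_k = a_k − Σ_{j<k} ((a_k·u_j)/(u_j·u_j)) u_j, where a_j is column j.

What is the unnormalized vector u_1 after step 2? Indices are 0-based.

Step 1: u_0 = a_0 = (2, -2).
Step 2: u_1 = a_1 − (-1/4)·u_0 = (-7/2, -7/2).

u_1 = (-7/2, -7/2)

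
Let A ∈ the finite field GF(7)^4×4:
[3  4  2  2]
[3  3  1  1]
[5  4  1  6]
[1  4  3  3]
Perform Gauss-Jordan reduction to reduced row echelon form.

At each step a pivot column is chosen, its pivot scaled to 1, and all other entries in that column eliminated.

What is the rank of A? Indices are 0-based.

[1] R0 /= 3  ⇒  (1, 6, 3, 3)
     R1 -= 3·R0  ⇒  (0, 6, 6, 6)
     R2 -= 5·R0  ⇒  (0, 2, 0, 5)
     R3 -= 1·R0  ⇒  (0, 5, 0, 0)
[2] R1 /= 6  ⇒  (0, 1, 1, 1)
     R0 -= 6·R1  ⇒  (1, 0, 4, 4)
     R2 -= 2·R1  ⇒  (0, 0, 5, 3)
     R3 -= 5·R1  ⇒  (0, 0, 2, 2)
[3] R2 /= 5  ⇒  (0, 0, 1, 2)
     R0 -= 4·R2  ⇒  (1, 0, 0, 3)
     R1 -= 1·R2  ⇒  (0, 1, 0, 6)
     R3 -= 2·R2  ⇒  (0, 0, 0, 5)
[4] R3 /= 5  ⇒  (0, 0, 0, 1)
     R0 -= 3·R3  ⇒  (1, 0, 0, 0)
     R1 -= 6·R3  ⇒  (0, 1, 0, 0)
     R2 -= 2·R3  ⇒  (0, 0, 1, 0)

rank = 4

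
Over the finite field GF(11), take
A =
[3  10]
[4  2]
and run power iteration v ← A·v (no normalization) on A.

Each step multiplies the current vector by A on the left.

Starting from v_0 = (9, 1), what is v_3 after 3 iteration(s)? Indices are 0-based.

v_3 = (6, 3)

v_0 = (9, 1).
v_1 = A·v_0 = (4, 5).
v_2 = A·v_1 = (7, 4).
v_3 = A·v_2 = (6, 3).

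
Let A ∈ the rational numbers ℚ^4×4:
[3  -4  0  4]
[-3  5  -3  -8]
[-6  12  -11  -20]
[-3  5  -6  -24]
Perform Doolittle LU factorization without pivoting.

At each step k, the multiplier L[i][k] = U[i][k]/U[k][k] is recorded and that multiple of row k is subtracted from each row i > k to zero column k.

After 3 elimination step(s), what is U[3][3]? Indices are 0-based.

k=0: U[0][0]=3
  eliminate (1,0): mult=-1, new row 1: (0, 1, -3, -4); set L[1][0]=-1
  eliminate (2,0): mult=-2, new row 2: (0, 4, -11, -12); set L[2][0]=-2
  eliminate (3,0): mult=-1, new row 3: (0, 1, -6, -20); set L[3][0]=-1
k=1: U[1][1]=1
  eliminate (2,1): mult=4, new row 2: (0, 0, 1, 4); set L[2][1]=4
  eliminate (3,1): mult=1, new row 3: (0, 0, -3, -16); set L[3][1]=1
k=2: U[2][2]=1
  eliminate (3,2): mult=-3, new row 3: (0, 0, 0, -4); set L[3][2]=-3

U[3][3] = -4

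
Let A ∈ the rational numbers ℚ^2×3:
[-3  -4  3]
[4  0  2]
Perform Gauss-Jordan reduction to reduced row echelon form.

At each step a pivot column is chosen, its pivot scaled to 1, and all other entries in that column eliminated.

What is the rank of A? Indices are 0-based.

step 1: normalize row 0 (÷-3) = (1, 4/3, -1)
  row 1: subtract 4×row0 = (0, -16/3, 6)
step 2: normalize row 1 (÷-16/3) = (0, 1, -9/8)
  row 0: subtract 4/3×row1 = (1, 0, 1/2)

rank = 2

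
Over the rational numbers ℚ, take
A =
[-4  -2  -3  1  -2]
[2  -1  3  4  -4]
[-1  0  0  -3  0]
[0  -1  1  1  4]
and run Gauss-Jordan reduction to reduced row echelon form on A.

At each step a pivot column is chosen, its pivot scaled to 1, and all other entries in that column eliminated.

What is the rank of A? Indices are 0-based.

[1] R0 /= -4  ⇒  (1, 1/2, 3/4, -1/4, 1/2)
     R1 -= 2·R0  ⇒  (0, -2, 3/2, 9/2, -5)
     R2 -= -1·R0  ⇒  (0, 1/2, 3/4, -13/4, 1/2)
[2] R1 /= -2  ⇒  (0, 1, -3/4, -9/4, 5/2)
     R0 -= 1/2·R1  ⇒  (1, 0, 9/8, 7/8, -3/4)
     R2 -= 1/2·R1  ⇒  (0, 0, 9/8, -17/8, -3/4)
     R3 -= -1·R1  ⇒  (0, 0, 1/4, -5/4, 13/2)
[3] R2 /= 9/8  ⇒  (0, 0, 1, -17/9, -2/3)
     R0 -= 9/8·R2  ⇒  (1, 0, 0, 3, 0)
     R1 -= -3/4·R2  ⇒  (0, 1, 0, -11/3, 2)
     R3 -= 1/4·R2  ⇒  (0, 0, 0, -7/9, 20/3)
[4] R3 /= -7/9  ⇒  (0, 0, 0, 1, -60/7)
     R0 -= 3·R3  ⇒  (1, 0, 0, 0, 180/7)
     R1 -= -11/3·R3  ⇒  (0, 1, 0, 0, -206/7)
     R2 -= -17/9·R3  ⇒  (0, 0, 1, 0, -118/7)

rank = 4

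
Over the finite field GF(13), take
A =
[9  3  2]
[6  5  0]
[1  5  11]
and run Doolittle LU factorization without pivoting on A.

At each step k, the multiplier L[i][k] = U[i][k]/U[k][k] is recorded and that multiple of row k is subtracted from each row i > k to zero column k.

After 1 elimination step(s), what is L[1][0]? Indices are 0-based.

L[1][0] = 5

k=0: U[0][0]=9
  eliminate (1,0): mult=5, new row 1: (0, 3, 3); set L[1][0]=5
  eliminate (2,0): mult=3, new row 2: (0, 9, 5); set L[2][0]=3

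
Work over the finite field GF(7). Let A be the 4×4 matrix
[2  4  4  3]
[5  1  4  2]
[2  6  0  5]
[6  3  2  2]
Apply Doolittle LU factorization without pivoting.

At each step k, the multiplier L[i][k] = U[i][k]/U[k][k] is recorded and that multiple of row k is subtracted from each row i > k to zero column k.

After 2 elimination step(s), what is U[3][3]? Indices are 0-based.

Step 1: pivot at (0,0) is 2.
  row1 ← row1 − (6)·row0  ⇒  L[1][0]=6, U row1=(0, 5, 1, 5)
  row2 ← row2 − (1)·row0  ⇒  L[2][0]=1, U row2=(0, 2, 3, 2)
  row3 ← row3 − (3)·row0  ⇒  L[3][0]=3, U row3=(0, 5, 4, 0)
Step 2: pivot at (1,1) is 5.
  row2 ← row2 − (6)·row1  ⇒  L[2][1]=6, U row2=(0, 0, 4, 0)
  row3 ← row3 − (1)·row1  ⇒  L[3][1]=1, U row3=(0, 0, 3, 2)

U[3][3] = 2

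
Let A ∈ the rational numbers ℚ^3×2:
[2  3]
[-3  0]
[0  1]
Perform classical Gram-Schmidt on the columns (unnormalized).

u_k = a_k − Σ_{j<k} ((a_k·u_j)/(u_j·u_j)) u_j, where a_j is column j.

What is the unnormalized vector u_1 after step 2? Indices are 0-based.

u_1 = (27/13, 18/13, 1)

Step 1: u_0 = a_0 = (2, -3, 0).
Step 2: u_1 = a_1 − (6/13)·u_0 = (27/13, 18/13, 1).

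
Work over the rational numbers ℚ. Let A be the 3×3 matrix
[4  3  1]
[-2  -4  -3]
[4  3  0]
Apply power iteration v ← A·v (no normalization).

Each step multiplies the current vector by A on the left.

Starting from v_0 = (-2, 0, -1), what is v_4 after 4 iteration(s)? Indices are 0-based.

v_0 = (-2, 0, -1).
v_1 = A·v_0 = (-9, 7, -8).
v_2 = A·v_1 = (-23, 14, -15).
v_3 = A·v_2 = (-65, 35, -50).
v_4 = A·v_3 = (-205, 140, -155).

v_4 = (-205, 140, -155)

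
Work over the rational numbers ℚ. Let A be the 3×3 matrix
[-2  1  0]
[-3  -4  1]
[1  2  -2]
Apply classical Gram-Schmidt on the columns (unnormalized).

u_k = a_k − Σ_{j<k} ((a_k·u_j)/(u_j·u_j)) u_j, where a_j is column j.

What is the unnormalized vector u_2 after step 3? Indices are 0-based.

u_2 = (17/75, -17/30, -187/150)

Step 1: u_0 = a_0 = (-2, -3, 1).
Step 2: u_1 = a_1 − (6/7)·u_0 = (19/7, -10/7, 8/7).
Step 3: u_2 = a_2 − (-5/14)·u_0 − (-26/75)·u_1 = (17/75, -17/30, -187/150).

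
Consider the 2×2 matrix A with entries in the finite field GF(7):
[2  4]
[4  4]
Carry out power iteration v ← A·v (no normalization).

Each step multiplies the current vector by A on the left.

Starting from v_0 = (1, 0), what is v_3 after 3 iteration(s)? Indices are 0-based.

v_0 = (1, 0).
v_1 = A·v_0 = (2, 4).
v_2 = A·v_1 = (6, 3).
v_3 = A·v_2 = (3, 1).

v_3 = (3, 1)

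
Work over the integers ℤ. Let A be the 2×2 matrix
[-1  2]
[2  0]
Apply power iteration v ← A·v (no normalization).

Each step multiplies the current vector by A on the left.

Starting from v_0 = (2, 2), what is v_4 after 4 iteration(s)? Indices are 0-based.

v_0 = (2, 2).
v_1 = A·v_0 = (2, 4).
v_2 = A·v_1 = (6, 4).
v_3 = A·v_2 = (2, 12).
v_4 = A·v_3 = (22, 4).

v_4 = (22, 4)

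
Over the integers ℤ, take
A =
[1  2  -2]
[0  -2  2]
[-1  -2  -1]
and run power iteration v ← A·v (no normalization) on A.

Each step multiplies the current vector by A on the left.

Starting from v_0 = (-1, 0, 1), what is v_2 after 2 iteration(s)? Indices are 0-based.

v_2 = (1, -4, -1)

v_0 = (-1, 0, 1).
v_1 = A·v_0 = (-3, 2, 0).
v_2 = A·v_1 = (1, -4, -1).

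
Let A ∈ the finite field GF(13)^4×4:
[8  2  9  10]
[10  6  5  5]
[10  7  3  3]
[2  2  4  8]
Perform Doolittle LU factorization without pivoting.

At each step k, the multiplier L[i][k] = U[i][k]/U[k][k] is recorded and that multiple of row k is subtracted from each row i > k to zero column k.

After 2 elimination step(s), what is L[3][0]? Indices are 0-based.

k=0: U[0][0]=8
  eliminate (1,0): mult=11, new row 1: (0, 10, 10, 12); set L[1][0]=11
  eliminate (2,0): mult=11, new row 2: (0, 11, 8, 10); set L[2][0]=11
  eliminate (3,0): mult=10, new row 3: (0, 8, 5, 12); set L[3][0]=10
k=1: U[1][1]=10
  eliminate (2,1): mult=5, new row 2: (0, 0, 10, 2); set L[2][1]=5
  eliminate (3,1): mult=6, new row 3: (0, 0, 10, 5); set L[3][1]=6

L[3][0] = 10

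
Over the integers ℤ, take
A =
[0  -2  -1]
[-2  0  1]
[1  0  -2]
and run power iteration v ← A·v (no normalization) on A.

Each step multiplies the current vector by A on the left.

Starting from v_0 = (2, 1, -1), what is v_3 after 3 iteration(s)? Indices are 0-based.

v_0 = (2, 1, -1).
v_1 = A·v_0 = (-1, -5, 4).
v_2 = A·v_1 = (6, 6, -9).
v_3 = A·v_2 = (-3, -21, 24).

v_3 = (-3, -21, 24)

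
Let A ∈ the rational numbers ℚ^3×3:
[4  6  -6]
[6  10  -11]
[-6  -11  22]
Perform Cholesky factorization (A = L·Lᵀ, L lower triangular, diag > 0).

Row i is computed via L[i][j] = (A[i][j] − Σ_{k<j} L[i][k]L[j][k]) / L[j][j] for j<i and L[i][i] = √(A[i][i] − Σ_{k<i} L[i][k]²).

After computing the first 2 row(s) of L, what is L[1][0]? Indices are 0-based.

Step 1: L[0][0] = √(4) = 2.
  L[1][0] = (6) / L[0][0] = 3.
Step 2: L[1][1] = √(1) = 1.

L[1][0] = 3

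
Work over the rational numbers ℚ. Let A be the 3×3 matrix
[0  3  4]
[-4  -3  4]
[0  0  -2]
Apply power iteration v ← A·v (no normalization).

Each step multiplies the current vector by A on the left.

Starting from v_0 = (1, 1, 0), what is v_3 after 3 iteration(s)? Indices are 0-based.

v_3 = (27, 57, 0)

v_0 = (1, 1, 0).
v_1 = A·v_0 = (3, -7, 0).
v_2 = A·v_1 = (-21, 9, 0).
v_3 = A·v_2 = (27, 57, 0).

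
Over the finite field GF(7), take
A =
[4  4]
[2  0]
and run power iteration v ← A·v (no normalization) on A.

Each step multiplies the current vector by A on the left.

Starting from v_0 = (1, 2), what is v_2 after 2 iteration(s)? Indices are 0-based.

v_2 = (0, 3)

v_0 = (1, 2).
v_1 = A·v_0 = (5, 2).
v_2 = A·v_1 = (0, 3).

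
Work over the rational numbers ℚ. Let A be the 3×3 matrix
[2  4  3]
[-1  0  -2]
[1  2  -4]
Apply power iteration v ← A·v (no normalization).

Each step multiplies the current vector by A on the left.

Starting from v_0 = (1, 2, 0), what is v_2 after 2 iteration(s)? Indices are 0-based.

v_2 = (31, -20, -12)

v_0 = (1, 2, 0).
v_1 = A·v_0 = (10, -1, 5).
v_2 = A·v_1 = (31, -20, -12).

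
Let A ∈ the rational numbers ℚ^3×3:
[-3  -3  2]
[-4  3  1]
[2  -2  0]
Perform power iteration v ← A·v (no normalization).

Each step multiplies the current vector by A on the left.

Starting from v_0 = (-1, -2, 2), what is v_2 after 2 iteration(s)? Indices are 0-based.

v_2 = (-35, -50, 26)

v_0 = (-1, -2, 2).
v_1 = A·v_0 = (13, 0, 2).
v_2 = A·v_1 = (-35, -50, 26).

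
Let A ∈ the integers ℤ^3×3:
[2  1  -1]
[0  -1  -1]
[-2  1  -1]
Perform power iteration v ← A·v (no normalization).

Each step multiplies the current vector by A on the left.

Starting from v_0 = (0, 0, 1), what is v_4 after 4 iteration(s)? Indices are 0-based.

v_0 = (0, 0, 1).
v_1 = A·v_0 = (-1, -1, -1).
v_2 = A·v_1 = (-2, 2, 2).
v_3 = A·v_2 = (-4, -4, 4).
v_4 = A·v_3 = (-16, 0, 0).

v_4 = (-16, 0, 0)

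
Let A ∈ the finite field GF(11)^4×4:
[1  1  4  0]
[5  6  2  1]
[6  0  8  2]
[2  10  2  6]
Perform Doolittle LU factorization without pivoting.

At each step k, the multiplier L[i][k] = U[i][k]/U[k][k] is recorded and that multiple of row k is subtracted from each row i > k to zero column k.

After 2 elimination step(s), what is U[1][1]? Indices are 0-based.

U[1][1] = 1

[col 0] pivot 1
  R1 -= 5*R0 → (0, 1, 4, 1)  (L[1][0] := 5)
  R2 -= 6*R0 → (0, 5, 6, 2)  (L[2][0] := 6)
  R3 -= 2*R0 → (0, 8, 5, 6)  (L[3][0] := 2)
[col 1] pivot 1
  R2 -= 5*R1 → (0, 0, 8, 8)  (L[2][1] := 5)
  R3 -= 8*R1 → (0, 0, 6, 9)  (L[3][1] := 8)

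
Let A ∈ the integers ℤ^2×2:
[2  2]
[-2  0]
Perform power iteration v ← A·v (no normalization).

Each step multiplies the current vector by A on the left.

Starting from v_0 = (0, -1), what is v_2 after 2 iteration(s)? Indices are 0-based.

v_0 = (0, -1).
v_1 = A·v_0 = (-2, 0).
v_2 = A·v_1 = (-4, 4).

v_2 = (-4, 4)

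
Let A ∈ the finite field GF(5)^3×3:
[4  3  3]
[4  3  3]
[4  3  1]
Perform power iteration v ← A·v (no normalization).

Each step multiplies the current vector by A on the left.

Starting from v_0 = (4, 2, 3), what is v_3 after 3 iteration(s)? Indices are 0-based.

v_3 = (0, 0, 1)

v_0 = (4, 2, 3).
v_1 = A·v_0 = (1, 1, 0).
v_2 = A·v_1 = (2, 2, 2).
v_3 = A·v_2 = (0, 0, 1).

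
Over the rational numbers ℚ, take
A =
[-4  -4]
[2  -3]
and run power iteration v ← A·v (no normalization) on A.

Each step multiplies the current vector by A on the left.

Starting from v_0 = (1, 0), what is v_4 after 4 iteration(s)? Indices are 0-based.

v_0 = (1, 0).
v_1 = A·v_0 = (-4, 2).
v_2 = A·v_1 = (8, -14).
v_3 = A·v_2 = (24, 58).
v_4 = A·v_3 = (-328, -126).

v_4 = (-328, -126)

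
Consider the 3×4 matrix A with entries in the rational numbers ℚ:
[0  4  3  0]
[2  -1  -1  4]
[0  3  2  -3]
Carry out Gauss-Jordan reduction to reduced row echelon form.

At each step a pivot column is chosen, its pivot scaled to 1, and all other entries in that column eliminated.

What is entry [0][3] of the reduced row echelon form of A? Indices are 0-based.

pivot(0,0): swap R0↔R1
pivot(0,0)=2: scale R0 → (1, -1/2, -1/2, 2)
pivot(1,1)=4: scale R1 → (0, 1, 3/4, 0)
  clear (0,1): R0 −= (-1/2)R1 → (1, 0, -1/8, 2)
  clear (2,1): R2 −= (3)R1 → (0, 0, -1/4, -3)
pivot(2,2)=-1/4: scale R2 → (0, 0, 1, 12)
  clear (0,2): R0 −= (-1/8)R2 → (1, 0, 0, 7/2)
  clear (1,2): R1 −= (3/4)R2 → (0, 1, 0, -9)

M[0][3] = 7/2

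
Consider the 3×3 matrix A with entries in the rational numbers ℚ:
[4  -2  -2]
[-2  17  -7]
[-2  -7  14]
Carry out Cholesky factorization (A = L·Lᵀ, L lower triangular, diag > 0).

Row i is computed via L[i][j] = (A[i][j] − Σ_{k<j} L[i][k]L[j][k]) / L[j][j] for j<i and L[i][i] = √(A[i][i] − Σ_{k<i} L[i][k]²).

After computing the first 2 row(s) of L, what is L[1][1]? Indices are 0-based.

L[1][1] = 4

Step 1: L[0][0] = √(4) = 2.
  L[1][0] = (-2) / L[0][0] = -1.
Step 2: L[1][1] = √(16) = 4.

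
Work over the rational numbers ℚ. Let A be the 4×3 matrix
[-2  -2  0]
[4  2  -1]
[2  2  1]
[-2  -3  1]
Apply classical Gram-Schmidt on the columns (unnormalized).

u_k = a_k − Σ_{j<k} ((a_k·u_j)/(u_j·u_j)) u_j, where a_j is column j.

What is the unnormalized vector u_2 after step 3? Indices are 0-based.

u_2 = (-7/26, -5/13, 33/26, 10/13)

Step 1: u_0 = a_0 = (-2, 4, 2, -2).
Step 2: u_1 = a_1 − (11/14)·u_0 = (-3/7, -8/7, 3/7, -10/7).
Step 3: u_2 = a_2 − (-1/7)·u_0 − (1/26)·u_1 = (-7/26, -5/13, 33/26, 10/13).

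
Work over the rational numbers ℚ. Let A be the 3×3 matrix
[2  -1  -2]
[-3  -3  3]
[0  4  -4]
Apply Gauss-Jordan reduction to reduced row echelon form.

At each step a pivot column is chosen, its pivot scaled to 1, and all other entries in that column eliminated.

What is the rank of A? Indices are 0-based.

rank = 3

[1] R0 /= 2  ⇒  (1, -1/2, -1)
     R1 -= -3·R0  ⇒  (0, -9/2, 0)
[2] R1 /= -9/2  ⇒  (0, 1, 0)
     R0 -= -1/2·R1  ⇒  (1, 0, -1)
     R2 -= 4·R1  ⇒  (0, 0, -4)
[3] R2 /= -4  ⇒  (0, 0, 1)
     R0 -= -1·R2  ⇒  (1, 0, 0)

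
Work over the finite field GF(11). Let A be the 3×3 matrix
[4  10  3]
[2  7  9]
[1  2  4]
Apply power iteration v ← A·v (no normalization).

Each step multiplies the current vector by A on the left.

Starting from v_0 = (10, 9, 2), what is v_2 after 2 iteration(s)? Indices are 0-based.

v_0 = (10, 9, 2).
v_1 = A·v_0 = (4, 2, 3).
v_2 = A·v_1 = (1, 5, 9).

v_2 = (1, 5, 9)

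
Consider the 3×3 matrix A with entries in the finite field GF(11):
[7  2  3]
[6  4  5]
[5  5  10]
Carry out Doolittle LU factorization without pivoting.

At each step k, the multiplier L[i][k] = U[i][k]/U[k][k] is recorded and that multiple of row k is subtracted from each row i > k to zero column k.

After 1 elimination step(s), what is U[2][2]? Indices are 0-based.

Step 1: pivot at (0,0) is 7.
  row1 ← row1 − (4)·row0  ⇒  L[1][0]=4, U row1=(0, 7, 4)
  row2 ← row2 − (7)·row0  ⇒  L[2][0]=7, U row2=(0, 2, 0)

U[2][2] = 0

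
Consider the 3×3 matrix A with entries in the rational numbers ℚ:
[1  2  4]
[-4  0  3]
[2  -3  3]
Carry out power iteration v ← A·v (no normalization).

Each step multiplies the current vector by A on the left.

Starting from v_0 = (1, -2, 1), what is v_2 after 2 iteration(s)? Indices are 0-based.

v_2 = (43, 29, 38)

v_0 = (1, -2, 1).
v_1 = A·v_0 = (1, -1, 11).
v_2 = A·v_1 = (43, 29, 38).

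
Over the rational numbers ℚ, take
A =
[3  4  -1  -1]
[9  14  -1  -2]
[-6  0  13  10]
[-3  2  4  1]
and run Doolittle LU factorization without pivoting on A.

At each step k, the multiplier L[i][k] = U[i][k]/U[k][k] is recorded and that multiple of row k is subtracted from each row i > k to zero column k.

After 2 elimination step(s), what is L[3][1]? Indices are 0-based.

L[3][1] = 3

Step 1: pivot at (0,0) is 3.
  row1 ← row1 − (3)·row0  ⇒  L[1][0]=3, U row1=(0, 2, 2, 1)
  row2 ← row2 − (-2)·row0  ⇒  L[2][0]=-2, U row2=(0, 8, 11, 8)
  row3 ← row3 − (-1)·row0  ⇒  L[3][0]=-1, U row3=(0, 6, 3, 0)
Step 2: pivot at (1,1) is 2.
  row2 ← row2 − (4)·row1  ⇒  L[2][1]=4, U row2=(0, 0, 3, 4)
  row3 ← row3 − (3)·row1  ⇒  L[3][1]=3, U row3=(0, 0, -3, -3)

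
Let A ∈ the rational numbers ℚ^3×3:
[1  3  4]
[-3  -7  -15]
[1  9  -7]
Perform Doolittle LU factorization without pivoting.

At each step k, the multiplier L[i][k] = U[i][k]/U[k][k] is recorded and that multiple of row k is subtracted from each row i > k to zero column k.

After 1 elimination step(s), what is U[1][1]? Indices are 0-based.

U[1][1] = 2

k=0: U[0][0]=1
  eliminate (1,0): mult=-3, new row 1: (0, 2, -3); set L[1][0]=-3
  eliminate (2,0): mult=1, new row 2: (0, 6, -11); set L[2][0]=1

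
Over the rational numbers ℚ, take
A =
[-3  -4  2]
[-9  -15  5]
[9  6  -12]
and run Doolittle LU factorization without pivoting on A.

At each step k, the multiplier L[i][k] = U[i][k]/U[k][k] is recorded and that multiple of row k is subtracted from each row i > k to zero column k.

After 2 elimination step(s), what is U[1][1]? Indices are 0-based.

k=0: U[0][0]=-3
  eliminate (1,0): mult=3, new row 1: (0, -3, -1); set L[1][0]=3
  eliminate (2,0): mult=-3, new row 2: (0, -6, -6); set L[2][0]=-3
k=1: U[1][1]=-3
  eliminate (2,1): mult=2, new row 2: (0, 0, -4); set L[2][1]=2

U[1][1] = -3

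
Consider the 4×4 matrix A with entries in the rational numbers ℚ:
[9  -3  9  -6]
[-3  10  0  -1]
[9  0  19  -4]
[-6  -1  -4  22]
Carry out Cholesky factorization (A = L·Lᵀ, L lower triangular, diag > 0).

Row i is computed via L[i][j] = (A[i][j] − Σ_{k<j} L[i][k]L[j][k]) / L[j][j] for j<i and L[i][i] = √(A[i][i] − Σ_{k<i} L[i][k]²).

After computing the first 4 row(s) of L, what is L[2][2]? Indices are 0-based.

Step 1: L[0][0] = √(9) = 3.
  L[1][0] = (-3) / L[0][0] = -1.
Step 2: L[1][1] = √(9) = 3.
  L[2][0] = (9) / L[0][0] = 3.
  L[2][1] = (3) / L[1][1] = 1.
Step 3: L[2][2] = √(9) = 3.
  L[3][0] = (-6) / L[0][0] = -2.
  L[3][1] = (-3) / L[1][1] = -1.
  L[3][2] = (3) / L[2][2] = 1.
Step 4: L[3][3] = √(16) = 4.

L[2][2] = 3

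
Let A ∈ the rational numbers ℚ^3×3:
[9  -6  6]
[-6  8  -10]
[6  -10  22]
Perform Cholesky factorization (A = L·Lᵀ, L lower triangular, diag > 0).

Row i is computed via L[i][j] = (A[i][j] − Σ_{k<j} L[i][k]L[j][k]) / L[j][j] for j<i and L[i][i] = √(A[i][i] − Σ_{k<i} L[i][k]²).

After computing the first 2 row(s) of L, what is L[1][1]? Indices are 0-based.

Step 1: L[0][0] = √(9) = 3.
  L[1][0] = (-6) / L[0][0] = -2.
Step 2: L[1][1] = √(4) = 2.

L[1][1] = 2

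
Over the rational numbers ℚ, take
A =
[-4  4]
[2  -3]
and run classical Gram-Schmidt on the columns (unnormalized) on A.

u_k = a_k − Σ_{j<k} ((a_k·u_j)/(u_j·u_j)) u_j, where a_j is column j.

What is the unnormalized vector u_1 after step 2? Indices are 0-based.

Step 1: u_0 = a_0 = (-4, 2).
Step 2: u_1 = a_1 − (-11/10)·u_0 = (-2/5, -4/5).

u_1 = (-2/5, -4/5)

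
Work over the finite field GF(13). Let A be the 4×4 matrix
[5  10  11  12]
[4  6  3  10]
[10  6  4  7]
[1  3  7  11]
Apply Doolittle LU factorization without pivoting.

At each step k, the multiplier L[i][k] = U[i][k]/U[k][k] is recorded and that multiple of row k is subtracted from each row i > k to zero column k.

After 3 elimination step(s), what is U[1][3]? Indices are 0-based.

k=0: U[0][0]=5
  eliminate (1,0): mult=6, new row 1: (0, 11, 2, 3); set L[1][0]=6
  eliminate (2,0): mult=2, new row 2: (0, 12, 8, 9); set L[2][0]=2
  eliminate (3,0): mult=8, new row 3: (0, 1, 10, 6); set L[3][0]=8
k=1: U[1][1]=11
  eliminate (2,1): mult=7, new row 2: (0, 0, 7, 1); set L[2][1]=7
  eliminate (3,1): mult=6, new row 3: (0, 0, 11, 1); set L[3][1]=6
k=2: U[2][2]=7
  eliminate (3,2): mult=9, new row 3: (0, 0, 0, 5); set L[3][2]=9

U[1][3] = 3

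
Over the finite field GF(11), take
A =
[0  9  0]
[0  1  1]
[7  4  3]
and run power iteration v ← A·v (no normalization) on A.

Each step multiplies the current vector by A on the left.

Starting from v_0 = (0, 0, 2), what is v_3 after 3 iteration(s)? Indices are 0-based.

v_0 = (0, 0, 2).
v_1 = A·v_0 = (0, 2, 6).
v_2 = A·v_1 = (7, 8, 4).
v_3 = A·v_2 = (6, 1, 5).

v_3 = (6, 1, 5)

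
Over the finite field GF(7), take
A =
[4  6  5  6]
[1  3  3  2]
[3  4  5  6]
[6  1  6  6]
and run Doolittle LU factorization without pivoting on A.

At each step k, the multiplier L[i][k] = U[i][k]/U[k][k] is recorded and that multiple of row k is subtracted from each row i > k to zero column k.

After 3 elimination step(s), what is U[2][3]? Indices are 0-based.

U[2][3] = 4

[col 0] pivot 4
  R1 -= 2*R0 → (0, 5, 0, 4)  (L[1][0] := 2)
  R2 -= 6*R0 → (0, 3, 3, 5)  (L[2][0] := 6)
  R3 -= 5*R0 → (0, 6, 2, 4)  (L[3][0] := 5)
[col 1] pivot 5
  R2 -= 2*R1 → (0, 0, 3, 4)  (L[2][1] := 2)
  R3 -= 4*R1 → (0, 0, 2, 2)  (L[3][1] := 4)
[col 2] pivot 3
  R3 -= 3*R2 → (0, 0, 0, 4)  (L[3][2] := 3)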